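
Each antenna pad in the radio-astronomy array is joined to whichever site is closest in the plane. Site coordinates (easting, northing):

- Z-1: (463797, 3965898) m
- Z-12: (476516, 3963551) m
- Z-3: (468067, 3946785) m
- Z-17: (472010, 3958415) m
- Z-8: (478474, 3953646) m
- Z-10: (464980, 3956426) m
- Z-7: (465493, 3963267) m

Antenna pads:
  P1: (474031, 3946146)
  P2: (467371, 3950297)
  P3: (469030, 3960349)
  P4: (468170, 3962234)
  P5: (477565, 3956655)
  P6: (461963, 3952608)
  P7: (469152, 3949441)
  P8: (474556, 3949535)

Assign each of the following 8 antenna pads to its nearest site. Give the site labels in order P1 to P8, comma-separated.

P1 → Z-3 (d²=35977617.00)
P2 → Z-3 (d²=12818560.00)
P3 → Z-17 (d²=12620756.00)
P4 → Z-7 (d²=8233418.00)
P5 → Z-8 (d²=9880362.00)
P6 → Z-10 (d²=23679413.00)
P7 → Z-3 (d²=8231561.00)
P8 → Z-8 (d²=32251045.00)

Z-3, Z-3, Z-17, Z-7, Z-8, Z-10, Z-3, Z-8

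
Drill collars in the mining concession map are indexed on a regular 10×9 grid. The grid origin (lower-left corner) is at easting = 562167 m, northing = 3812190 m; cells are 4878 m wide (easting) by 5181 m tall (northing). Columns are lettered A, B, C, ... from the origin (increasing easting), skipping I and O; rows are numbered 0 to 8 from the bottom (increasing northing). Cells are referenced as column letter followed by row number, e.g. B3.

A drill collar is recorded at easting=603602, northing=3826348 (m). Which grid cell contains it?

Column index: ⌊(603602 − 562167) / 4878⌋ = ⌊8.494⌋ = 8 → column J
Row offset from origin: ⌊(3826348 − 3812190) / 5181⌋ = ⌊2.733⌋ = 2 → row 2

J2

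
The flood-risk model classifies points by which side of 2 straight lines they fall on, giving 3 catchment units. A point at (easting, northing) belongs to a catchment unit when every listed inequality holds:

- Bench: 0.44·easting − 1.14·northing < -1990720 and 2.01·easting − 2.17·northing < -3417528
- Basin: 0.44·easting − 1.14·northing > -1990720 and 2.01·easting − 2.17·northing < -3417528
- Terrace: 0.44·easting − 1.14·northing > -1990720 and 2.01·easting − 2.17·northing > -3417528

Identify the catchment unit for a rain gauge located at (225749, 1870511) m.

0.44·225749 − 1.14·1870511 = -2033052.980, which is < -1990720
2.01·225749 − 2.17·1870511 = -3605253.380, which is < -3417528
This sign pattern matches Bench.

Bench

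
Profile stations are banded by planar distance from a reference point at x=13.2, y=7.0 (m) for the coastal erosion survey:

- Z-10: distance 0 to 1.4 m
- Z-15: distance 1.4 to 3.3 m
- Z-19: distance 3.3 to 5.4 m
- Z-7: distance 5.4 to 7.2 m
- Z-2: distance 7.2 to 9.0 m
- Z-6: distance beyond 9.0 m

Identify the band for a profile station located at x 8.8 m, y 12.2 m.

Z-7

Distance = √((8.8−13.2)² + (12.2−7.0)²) = √(19.360 + 27.040) = 6.812 m.
5.4 ≤ 6.812 < 7.2 → Z-7.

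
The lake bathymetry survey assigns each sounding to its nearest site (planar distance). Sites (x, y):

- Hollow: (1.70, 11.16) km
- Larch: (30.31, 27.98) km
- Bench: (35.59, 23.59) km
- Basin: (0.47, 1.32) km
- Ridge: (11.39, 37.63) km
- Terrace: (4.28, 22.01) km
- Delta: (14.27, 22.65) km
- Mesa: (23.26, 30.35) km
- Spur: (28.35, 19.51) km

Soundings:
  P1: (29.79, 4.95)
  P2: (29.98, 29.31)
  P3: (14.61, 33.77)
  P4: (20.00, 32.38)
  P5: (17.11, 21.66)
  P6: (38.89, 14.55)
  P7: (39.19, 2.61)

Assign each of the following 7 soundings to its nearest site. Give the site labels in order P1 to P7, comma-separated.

Spur, Larch, Ridge, Mesa, Delta, Bench, Spur

P1 → Spur (d²=214.07)
P2 → Larch (d²=1.88)
P3 → Ridge (d²=25.27)
P4 → Mesa (d²=14.75)
P5 → Delta (d²=9.05)
P6 → Bench (d²=92.61)
P7 → Spur (d²=403.12)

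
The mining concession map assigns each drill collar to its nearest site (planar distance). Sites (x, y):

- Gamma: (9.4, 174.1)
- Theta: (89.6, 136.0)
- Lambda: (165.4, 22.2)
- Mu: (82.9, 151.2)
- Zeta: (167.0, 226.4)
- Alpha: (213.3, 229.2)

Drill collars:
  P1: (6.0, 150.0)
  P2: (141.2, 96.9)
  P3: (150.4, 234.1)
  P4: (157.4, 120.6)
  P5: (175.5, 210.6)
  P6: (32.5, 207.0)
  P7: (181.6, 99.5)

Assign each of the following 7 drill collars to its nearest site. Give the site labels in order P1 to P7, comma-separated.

Gamma, Theta, Zeta, Theta, Zeta, Gamma, Lambda

P1 → Gamma (d²=592.37)
P2 → Theta (d²=4191.37)
P3 → Zeta (d²=334.85)
P4 → Theta (d²=4834.00)
P5 → Zeta (d²=321.89)
P6 → Gamma (d²=1616.02)
P7 → Lambda (d²=6237.73)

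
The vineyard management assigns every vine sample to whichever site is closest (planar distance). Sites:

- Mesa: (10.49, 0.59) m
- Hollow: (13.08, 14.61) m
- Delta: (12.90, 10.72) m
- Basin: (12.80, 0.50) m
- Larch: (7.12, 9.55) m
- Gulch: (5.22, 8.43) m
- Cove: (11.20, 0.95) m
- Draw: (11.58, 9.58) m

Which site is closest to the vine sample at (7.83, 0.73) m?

Squared distances to each site:
Mesa: 7.095; Hollow: 220.217; Delta: 125.505; Basin: 24.754; Larch: 78.296; Gulch: 66.102; Cove: 11.405; Draw: 92.385.
Minimum at Mesa.

Mesa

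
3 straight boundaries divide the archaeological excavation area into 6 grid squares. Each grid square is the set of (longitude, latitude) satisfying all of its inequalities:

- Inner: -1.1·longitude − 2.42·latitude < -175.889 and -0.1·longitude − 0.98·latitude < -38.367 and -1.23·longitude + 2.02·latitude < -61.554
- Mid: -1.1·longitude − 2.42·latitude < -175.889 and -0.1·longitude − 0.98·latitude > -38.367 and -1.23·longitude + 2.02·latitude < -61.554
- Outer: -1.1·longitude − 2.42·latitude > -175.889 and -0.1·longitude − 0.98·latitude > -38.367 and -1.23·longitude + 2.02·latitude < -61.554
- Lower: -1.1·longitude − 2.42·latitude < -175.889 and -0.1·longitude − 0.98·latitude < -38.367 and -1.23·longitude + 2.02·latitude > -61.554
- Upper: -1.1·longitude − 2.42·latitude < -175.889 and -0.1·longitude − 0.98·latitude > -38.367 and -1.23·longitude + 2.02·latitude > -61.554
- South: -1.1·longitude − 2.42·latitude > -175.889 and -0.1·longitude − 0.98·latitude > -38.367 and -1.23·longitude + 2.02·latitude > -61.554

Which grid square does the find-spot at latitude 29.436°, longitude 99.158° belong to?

-1.1·99.158 − 2.42·29.436 = -180.309, which is < -175.889
-0.1·99.158 − 0.98·29.436 = -38.763, which is < -38.367
-1.23·99.158 + 2.02·29.436 = -62.504, which is < -61.554
This sign pattern matches Inner.

Inner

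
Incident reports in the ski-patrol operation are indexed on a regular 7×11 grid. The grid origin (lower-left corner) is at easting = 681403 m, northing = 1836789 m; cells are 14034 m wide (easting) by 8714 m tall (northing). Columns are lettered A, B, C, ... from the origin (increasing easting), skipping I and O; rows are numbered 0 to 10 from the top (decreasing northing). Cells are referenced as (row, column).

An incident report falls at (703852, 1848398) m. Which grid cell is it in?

(9, B)

Column index: ⌊(703852 − 681403) / 14034⌋ = ⌊1.600⌋ = 1 → column B
Row offset from origin: ⌊(1848398 − 1836789) / 8714⌋ = ⌊1.332⌋ = 1 → row 9 (counted from top)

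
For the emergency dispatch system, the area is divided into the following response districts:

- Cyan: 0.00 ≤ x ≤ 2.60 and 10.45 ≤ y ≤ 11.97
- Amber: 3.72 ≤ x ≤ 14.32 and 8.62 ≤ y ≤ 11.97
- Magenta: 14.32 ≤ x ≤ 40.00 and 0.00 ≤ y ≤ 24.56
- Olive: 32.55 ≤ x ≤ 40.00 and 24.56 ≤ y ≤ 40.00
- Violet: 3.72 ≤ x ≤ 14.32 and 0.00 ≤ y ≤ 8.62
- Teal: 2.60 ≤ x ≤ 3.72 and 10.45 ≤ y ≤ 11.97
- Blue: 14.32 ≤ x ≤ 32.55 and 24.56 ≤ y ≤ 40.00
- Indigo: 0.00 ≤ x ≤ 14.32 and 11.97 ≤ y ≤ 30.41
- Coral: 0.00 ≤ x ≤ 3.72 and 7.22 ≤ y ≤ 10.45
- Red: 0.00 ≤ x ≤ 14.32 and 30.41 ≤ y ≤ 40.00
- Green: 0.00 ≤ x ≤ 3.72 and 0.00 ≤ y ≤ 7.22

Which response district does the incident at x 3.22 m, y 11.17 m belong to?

Teal

The point has x = 3.22 and y = 11.17.
Only Teal satisfies 2.60 ≤ x ≤ 3.72 and 10.45 ≤ y ≤ 11.97.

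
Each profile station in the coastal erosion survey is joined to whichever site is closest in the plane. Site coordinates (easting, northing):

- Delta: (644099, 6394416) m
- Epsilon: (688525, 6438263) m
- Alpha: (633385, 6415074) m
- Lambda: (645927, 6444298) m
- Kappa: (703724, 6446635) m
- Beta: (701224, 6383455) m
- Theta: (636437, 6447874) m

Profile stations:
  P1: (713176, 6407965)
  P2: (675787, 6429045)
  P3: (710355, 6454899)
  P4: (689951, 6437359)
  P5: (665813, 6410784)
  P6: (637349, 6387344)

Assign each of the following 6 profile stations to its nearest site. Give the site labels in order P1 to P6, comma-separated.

P1 → Beta (d²=743590404.00)
P2 → Epsilon (d²=247228168.00)
P3 → Kappa (d²=112263857.00)
P4 → Epsilon (d²=2850692.00)
P5 → Delta (d²=739409220.00)
P6 → Delta (d²=95575684.00)

Beta, Epsilon, Kappa, Epsilon, Delta, Delta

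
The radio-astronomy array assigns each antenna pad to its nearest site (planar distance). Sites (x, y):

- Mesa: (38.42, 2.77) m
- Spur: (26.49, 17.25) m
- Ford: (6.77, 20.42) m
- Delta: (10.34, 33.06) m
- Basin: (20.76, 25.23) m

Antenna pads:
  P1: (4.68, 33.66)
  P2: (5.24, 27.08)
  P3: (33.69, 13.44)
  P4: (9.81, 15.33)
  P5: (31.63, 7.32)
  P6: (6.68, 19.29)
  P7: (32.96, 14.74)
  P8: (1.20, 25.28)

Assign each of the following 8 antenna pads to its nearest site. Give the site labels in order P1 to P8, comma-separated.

P1 → Delta (d²=32.40)
P2 → Ford (d²=46.70)
P3 → Spur (d²=66.36)
P4 → Ford (d²=35.15)
P5 → Mesa (d²=66.81)
P6 → Ford (d²=1.29)
P7 → Spur (d²=48.16)
P8 → Ford (d²=54.64)

Delta, Ford, Spur, Ford, Mesa, Ford, Spur, Ford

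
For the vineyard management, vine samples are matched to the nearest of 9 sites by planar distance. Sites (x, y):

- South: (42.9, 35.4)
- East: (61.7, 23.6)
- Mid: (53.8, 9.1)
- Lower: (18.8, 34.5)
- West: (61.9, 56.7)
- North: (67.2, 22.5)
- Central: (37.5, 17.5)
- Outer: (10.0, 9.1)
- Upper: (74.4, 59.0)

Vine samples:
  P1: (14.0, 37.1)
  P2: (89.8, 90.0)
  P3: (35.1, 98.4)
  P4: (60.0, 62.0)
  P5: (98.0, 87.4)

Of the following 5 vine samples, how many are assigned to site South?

0

P1 → Lower
P2 → Upper
P3 → West
P4 → West
P5 → Upper
0 of the 5 go to South.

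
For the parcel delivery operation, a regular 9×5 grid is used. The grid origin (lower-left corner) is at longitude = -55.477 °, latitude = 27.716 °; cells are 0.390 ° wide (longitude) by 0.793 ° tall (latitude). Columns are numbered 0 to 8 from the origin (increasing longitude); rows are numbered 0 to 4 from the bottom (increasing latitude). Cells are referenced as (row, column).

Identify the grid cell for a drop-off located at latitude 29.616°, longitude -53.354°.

Column index: ⌊(-53.354 − -55.477) / 0.390⌋ = ⌊5.444⌋ = 5
Row offset from origin: ⌊(29.616 − 27.716) / 0.793⌋ = ⌊2.396⌋ = 2 → row 2

(2, 5)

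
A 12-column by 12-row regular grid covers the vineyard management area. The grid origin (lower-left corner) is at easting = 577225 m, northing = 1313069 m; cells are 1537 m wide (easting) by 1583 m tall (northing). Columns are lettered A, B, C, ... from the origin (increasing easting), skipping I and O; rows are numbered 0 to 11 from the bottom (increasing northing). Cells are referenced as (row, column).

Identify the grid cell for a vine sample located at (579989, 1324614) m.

Column index: ⌊(579989 − 577225) / 1537⌋ = ⌊1.798⌋ = 1 → column B
Row offset from origin: ⌊(1324614 − 1313069) / 1583⌋ = ⌊7.293⌋ = 7 → row 7

(7, B)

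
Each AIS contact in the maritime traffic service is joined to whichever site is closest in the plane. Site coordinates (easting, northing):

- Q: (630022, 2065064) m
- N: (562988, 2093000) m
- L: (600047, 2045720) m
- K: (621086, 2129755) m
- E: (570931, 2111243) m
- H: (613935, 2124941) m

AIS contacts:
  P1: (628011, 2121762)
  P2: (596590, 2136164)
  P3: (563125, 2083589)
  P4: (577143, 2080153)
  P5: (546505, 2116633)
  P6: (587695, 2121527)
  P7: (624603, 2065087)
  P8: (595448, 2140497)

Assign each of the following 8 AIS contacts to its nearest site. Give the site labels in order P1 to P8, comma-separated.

P1 → K (d²=111843674.00)
P2 → H (d²=426804754.00)
P3 → N (d²=88585690.00)
P4 → N (d²=365409434.00)
P5 → E (d²=625681576.00)
P6 → E (d²=386792352.00)
P7 → Q (d²=29366090.00)
P8 → H (d²=583758305.00)

K, H, N, N, E, E, Q, H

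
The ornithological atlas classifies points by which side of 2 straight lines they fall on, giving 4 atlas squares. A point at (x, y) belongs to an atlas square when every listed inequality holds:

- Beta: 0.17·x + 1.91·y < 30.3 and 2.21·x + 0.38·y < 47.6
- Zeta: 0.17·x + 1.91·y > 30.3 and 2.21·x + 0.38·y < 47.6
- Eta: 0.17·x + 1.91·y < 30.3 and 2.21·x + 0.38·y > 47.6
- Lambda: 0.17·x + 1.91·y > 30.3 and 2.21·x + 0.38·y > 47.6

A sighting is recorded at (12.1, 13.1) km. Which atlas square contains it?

Beta

0.17·12.1 + 1.91·13.1 = 27.078, which is < 30.3
2.21·12.1 + 0.38·13.1 = 31.719, which is < 47.6
This sign pattern matches Beta.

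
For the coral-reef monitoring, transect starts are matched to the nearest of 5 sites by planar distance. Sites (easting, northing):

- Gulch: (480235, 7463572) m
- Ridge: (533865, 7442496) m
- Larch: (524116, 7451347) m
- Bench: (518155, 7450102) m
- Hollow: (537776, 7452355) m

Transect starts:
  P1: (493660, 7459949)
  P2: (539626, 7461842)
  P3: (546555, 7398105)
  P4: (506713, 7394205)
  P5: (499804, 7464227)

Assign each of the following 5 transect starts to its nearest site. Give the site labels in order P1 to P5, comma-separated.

P1 → Gulch (d²=193356754.00)
P2 → Hollow (d²=93425669.00)
P3 → Ridge (d²=2131596981.00)
P4 → Ridge (d²=3069251785.00)
P5 → Gulch (d²=383374786.00)

Gulch, Hollow, Ridge, Ridge, Gulch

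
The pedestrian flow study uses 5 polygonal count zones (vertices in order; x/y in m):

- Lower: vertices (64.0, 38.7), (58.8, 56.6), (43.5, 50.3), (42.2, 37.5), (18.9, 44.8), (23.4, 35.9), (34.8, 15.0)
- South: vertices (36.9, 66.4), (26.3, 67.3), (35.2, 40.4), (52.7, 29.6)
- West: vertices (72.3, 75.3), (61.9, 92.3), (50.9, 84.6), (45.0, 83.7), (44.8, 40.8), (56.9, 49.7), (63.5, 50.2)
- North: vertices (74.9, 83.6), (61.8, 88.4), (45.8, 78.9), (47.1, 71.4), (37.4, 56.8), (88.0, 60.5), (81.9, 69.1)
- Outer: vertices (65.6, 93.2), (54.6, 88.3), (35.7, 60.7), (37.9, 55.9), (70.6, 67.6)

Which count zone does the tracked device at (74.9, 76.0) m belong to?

North

Cast a ray rightward from (74.9, 76.0). For each polygon, the edges (by vertex number in listed order) whose endpoints lie on opposite sides of y = 76.0, where each meets that height, and whether that is right or left of the point:
Lower: no edge straddles that height → 0 crossings.
South: no edge straddles that height → 0 crossings.
West: 1–2 at x≈71.87 (left), 4–5 at x≈44.96 (left) → 0 crossings.
North: 3–4 at x≈46.30 (left), 7–1 at x≈78.57 (right) → 1 crossing.
Outer: 2–3 at x≈46.18 (left), 5–1 at x≈68.96 (left) → 0 crossings.
Only North has an odd count, so the point is inside North.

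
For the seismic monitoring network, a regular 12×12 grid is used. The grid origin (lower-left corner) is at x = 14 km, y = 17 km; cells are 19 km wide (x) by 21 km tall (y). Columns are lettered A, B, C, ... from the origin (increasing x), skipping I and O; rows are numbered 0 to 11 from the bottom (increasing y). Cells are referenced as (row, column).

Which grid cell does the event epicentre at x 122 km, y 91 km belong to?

(3, F)

Column index: ⌊(122 − 14) / 19⌋ = ⌊5.684⌋ = 5 → column F
Row offset from origin: ⌊(91 − 17) / 21⌋ = ⌊3.524⌋ = 3 → row 3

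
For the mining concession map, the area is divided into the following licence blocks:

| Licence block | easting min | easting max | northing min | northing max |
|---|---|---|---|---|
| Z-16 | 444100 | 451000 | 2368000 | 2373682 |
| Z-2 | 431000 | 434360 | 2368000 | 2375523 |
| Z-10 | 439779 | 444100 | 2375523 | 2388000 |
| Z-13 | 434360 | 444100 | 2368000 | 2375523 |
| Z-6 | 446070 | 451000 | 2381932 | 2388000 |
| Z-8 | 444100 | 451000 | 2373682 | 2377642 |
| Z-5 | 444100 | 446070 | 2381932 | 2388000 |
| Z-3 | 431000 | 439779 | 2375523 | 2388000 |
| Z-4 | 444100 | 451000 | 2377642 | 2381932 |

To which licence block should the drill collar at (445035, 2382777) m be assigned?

The point has easting = 445035 and northing = 2382777.
Only Z-5 satisfies 444100 ≤ easting ≤ 446070 and 2381932 ≤ northing ≤ 2388000.

Z-5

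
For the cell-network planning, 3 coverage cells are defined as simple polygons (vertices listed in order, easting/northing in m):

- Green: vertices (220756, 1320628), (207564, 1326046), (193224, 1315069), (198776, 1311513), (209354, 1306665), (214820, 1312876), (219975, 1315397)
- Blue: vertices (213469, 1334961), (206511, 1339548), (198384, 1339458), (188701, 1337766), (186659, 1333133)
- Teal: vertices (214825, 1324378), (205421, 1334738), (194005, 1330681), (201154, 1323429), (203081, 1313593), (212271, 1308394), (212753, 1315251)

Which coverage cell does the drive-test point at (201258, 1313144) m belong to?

Cast a ray rightward from (201258, 1313144). For each polygon, the edges (by vertex number in listed order) whose endpoints lie on opposite sides of northing = 1313144, where each meets that height, and whether that is right or left of the point:
Green: 3–4 at easting≈196229.5 (left), 6–7 at easting≈215368.0 (right) → 1 crossing.
Blue: no edge straddles that height → 0 crossings.
Teal: 5–6 at easting≈203874.7 (right), 6–7 at easting≈212604.9 (right) → 2 crossings.
Only Green has an odd count, so the point is inside Green.

Green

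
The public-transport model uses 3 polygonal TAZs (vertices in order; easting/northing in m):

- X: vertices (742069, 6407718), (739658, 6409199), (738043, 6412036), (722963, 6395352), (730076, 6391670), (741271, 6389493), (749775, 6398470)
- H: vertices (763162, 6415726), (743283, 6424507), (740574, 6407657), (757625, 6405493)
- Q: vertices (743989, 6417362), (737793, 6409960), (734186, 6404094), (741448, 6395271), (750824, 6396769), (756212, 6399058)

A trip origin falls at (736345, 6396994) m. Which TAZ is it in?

Cast a ray rightward from (736345, 6396994). For each polygon, the edges (by vertex number in listed order) whose endpoints lie on opposite sides of northing = 6396994, where each meets that height, and whether that is right or left of the point:
X: 3–4 at easting≈724447.1 (left), 6–7 at easting≈748376.8 (right) → 1 crossing.
H: no edge straddles that height → 0 crossings.
Q: 3–4 at easting≈740029.8 (right), 5–6 at easting≈751353.6 (right) → 2 crossings.
Only X has an odd count, so the point is inside X.

X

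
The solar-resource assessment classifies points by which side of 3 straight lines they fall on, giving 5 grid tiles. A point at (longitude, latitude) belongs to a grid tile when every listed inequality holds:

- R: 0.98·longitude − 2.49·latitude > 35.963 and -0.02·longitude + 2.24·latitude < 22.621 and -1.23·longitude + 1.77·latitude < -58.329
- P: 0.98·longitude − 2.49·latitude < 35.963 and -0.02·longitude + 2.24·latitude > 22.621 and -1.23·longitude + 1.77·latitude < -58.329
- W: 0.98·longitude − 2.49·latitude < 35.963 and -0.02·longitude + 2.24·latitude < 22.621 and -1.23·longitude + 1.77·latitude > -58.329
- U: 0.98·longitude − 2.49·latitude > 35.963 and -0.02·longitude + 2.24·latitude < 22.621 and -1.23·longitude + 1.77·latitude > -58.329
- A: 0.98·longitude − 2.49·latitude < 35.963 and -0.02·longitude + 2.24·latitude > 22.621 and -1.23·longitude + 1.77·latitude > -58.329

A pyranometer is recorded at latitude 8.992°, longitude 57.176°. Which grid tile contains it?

0.98·57.176 − 2.49·8.992 = 33.642, which is < 35.963
-0.02·57.176 + 2.24·8.992 = 18.999, which is < 22.621
-1.23·57.176 + 1.77·8.992 = -54.411, which is > -58.329
This sign pattern matches W.

W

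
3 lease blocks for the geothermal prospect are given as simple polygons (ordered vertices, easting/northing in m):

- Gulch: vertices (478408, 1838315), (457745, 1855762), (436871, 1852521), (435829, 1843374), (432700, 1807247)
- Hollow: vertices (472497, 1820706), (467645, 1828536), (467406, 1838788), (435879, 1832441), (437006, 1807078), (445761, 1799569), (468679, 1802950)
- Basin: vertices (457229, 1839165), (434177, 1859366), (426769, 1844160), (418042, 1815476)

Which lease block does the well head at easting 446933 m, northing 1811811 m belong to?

Cast a ray rightward from (446933, 1811811). For each polygon, the edges (by vertex number in listed order) whose endpoints lie on opposite sides of northing = 1811811, where each meets that height, and whether that is right or left of the point:
Gulch: 4–5 at easting≈433095.3 (left), 5–1 at easting≈439414.7 (left) → 0 crossings.
Hollow: 4–5 at easting≈436795.7 (left), 7–1 at easting≈470584.3 (right) → 1 crossing.
Basin: no edge straddles that height → 0 crossings.
Only Hollow has an odd count, so the point is inside Hollow.

Hollow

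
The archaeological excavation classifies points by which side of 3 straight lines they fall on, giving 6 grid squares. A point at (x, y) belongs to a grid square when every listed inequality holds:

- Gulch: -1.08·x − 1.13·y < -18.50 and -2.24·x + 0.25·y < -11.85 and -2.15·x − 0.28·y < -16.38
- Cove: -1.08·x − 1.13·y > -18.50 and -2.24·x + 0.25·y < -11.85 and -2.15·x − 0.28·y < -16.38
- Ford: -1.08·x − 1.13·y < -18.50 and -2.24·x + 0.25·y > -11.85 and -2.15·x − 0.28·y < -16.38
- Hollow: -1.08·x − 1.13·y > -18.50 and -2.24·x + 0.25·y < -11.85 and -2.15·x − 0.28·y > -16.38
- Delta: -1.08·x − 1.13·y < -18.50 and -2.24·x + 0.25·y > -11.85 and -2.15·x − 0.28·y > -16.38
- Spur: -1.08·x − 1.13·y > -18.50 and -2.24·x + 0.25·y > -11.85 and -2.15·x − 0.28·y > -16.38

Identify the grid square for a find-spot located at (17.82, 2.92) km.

Gulch

-1.08·17.82 − 1.13·2.92 = -22.545, which is < -18.50
-2.24·17.82 + 0.25·2.92 = -39.187, which is < -11.85
-2.15·17.82 − 0.28·2.92 = -39.131, which is < -16.38
This sign pattern matches Gulch.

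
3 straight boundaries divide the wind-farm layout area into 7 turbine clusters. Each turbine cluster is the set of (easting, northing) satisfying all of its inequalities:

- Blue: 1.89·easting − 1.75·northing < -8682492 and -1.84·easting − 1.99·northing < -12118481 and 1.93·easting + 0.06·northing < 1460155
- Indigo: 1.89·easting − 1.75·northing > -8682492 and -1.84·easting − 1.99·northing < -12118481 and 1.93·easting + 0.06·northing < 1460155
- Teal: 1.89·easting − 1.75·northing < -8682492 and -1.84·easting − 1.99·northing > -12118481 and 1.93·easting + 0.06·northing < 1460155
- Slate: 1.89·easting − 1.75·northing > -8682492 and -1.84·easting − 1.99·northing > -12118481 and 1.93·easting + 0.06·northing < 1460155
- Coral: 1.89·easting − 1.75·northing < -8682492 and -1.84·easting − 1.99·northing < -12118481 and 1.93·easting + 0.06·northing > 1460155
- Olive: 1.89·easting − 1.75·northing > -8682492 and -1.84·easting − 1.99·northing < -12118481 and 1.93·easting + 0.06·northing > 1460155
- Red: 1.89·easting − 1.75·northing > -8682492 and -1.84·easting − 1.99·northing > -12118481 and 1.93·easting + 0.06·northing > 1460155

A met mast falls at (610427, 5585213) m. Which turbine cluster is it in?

Olive

1.89·610427 − 1.75·5585213 = -8620415.720, which is > -8682492
-1.84·610427 − 1.99·5585213 = -12237759.550, which is < -12118481
1.93·610427 + 0.06·5585213 = 1513236.890, which is > 1460155
This sign pattern matches Olive.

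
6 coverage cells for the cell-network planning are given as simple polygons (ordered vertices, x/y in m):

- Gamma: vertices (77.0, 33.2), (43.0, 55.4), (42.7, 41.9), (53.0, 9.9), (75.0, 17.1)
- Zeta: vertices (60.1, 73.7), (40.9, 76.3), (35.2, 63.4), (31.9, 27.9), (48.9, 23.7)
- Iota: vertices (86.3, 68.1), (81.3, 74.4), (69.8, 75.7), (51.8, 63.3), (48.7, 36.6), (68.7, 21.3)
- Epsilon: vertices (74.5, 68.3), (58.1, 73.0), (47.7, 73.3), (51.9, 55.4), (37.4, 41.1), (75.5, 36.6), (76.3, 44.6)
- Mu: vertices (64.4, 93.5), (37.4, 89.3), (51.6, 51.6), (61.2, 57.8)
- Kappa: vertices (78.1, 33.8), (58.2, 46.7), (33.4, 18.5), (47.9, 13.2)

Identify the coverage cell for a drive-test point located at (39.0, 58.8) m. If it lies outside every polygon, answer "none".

Zeta

Cast a ray rightward from (39.0, 58.8). For each polygon, the edges (by vertex number in listed order) whose endpoints lie on opposite sides of y = 58.8, where each meets that height, and whether that is right or left of the point:
Gamma: no edge straddles that height → 0 crossings.
Zeta: 3–4 at x≈34.77 (left), 5–1 at x≈56.76 (right) → 1 crossing.
Iota: 4–5 at x≈51.28 (right), 6–1 at x≈82.80 (right) → 2 crossings.
Epsilon: 3–4 at x≈51.10 (right), 7–1 at x≈75.22 (right) → 2 crossings.
Mu: 2–3 at x≈48.89 (right), 4–1 at x≈61.29 (right) → 2 crossings.
Kappa: no edge straddles that height → 0 crossings.
Only Zeta has an odd count, so the point is inside Zeta.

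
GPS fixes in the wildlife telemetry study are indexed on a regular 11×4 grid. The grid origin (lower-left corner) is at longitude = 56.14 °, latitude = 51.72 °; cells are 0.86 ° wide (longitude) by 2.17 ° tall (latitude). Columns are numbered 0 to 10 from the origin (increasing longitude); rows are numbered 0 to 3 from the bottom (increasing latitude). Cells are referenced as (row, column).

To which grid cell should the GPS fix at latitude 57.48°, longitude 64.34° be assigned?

(2, 9)

Column index: ⌊(64.34 − 56.14) / 0.86⌋ = ⌊9.535⌋ = 9
Row offset from origin: ⌊(57.48 − 51.72) / 2.17⌋ = ⌊2.654⌋ = 2 → row 2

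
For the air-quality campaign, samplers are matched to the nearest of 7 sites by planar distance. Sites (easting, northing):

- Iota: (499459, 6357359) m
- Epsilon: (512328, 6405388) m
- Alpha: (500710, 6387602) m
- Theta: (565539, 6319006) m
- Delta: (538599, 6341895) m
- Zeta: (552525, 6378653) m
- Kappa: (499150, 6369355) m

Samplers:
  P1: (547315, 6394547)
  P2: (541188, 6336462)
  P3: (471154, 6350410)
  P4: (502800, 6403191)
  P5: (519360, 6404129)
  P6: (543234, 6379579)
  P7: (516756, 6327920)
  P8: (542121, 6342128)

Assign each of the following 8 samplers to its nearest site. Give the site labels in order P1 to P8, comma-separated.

P1 → Zeta (d²=279763336.00)
P2 → Delta (d²=36220410.00)
P3 → Iota (d²=849461626.00)
P4 → Epsilon (d²=95609593.00)
P5 → Epsilon (d²=51034105.00)
P6 → Zeta (d²=87180157.00)
P7 → Delta (d²=672417274.00)
P8 → Delta (d²=12458773.00)

Zeta, Delta, Iota, Epsilon, Epsilon, Zeta, Delta, Delta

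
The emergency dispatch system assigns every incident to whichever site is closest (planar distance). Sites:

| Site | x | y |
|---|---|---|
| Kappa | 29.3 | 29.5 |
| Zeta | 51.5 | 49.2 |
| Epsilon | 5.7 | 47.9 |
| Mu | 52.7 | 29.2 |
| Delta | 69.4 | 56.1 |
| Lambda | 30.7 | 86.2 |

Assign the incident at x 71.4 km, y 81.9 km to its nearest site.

Delta

Squared distances to each site:
Kappa: 4518.170; Zeta: 1465.300; Epsilon: 5472.490; Mu: 3126.980; Delta: 669.640; Lambda: 1674.980.
Minimum at Delta.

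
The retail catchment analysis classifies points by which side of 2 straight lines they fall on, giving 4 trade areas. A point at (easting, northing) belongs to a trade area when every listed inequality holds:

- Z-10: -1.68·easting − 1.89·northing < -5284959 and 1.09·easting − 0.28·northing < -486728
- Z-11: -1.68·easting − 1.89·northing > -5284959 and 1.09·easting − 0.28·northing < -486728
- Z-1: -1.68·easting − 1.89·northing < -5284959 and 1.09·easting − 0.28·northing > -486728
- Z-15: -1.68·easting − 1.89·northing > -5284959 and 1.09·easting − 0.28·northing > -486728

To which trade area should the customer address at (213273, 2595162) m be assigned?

Z-11

-1.68·213273 − 1.89·2595162 = -5263154.820, which is > -5284959
1.09·213273 − 0.28·2595162 = -494177.790, which is < -486728
This sign pattern matches Z-11.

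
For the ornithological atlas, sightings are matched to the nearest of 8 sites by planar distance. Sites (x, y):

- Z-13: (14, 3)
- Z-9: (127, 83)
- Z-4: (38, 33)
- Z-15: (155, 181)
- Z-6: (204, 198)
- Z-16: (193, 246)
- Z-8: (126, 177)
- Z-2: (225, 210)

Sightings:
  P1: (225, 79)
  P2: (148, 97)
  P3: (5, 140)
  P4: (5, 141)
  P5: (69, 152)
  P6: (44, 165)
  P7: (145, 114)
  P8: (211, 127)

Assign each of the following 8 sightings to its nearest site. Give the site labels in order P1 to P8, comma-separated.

P1 → Z-9 (d²=9620.00)
P2 → Z-9 (d²=637.00)
P3 → Z-4 (d²=12538.00)
P4 → Z-4 (d²=12753.00)
P5 → Z-8 (d²=3874.00)
P6 → Z-8 (d²=6868.00)
P7 → Z-9 (d²=1285.00)
P8 → Z-6 (d²=5090.00)

Z-9, Z-9, Z-4, Z-4, Z-8, Z-8, Z-9, Z-6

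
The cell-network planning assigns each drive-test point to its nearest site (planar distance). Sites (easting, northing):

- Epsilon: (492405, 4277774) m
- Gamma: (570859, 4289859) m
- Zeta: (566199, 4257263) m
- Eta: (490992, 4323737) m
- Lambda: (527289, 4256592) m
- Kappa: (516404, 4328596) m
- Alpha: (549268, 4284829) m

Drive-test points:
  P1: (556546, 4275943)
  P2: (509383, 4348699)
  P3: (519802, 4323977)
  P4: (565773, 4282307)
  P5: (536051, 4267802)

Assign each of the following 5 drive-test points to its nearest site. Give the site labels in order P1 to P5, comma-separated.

Alpha, Kappa, Kappa, Gamma, Lambda

P1 → Alpha (d²=131930280.00)
P2 → Kappa (d²=453425050.00)
P3 → Kappa (d²=32881565.00)
P4 → Gamma (d²=82900100.00)
P5 → Lambda (d²=202436744.00)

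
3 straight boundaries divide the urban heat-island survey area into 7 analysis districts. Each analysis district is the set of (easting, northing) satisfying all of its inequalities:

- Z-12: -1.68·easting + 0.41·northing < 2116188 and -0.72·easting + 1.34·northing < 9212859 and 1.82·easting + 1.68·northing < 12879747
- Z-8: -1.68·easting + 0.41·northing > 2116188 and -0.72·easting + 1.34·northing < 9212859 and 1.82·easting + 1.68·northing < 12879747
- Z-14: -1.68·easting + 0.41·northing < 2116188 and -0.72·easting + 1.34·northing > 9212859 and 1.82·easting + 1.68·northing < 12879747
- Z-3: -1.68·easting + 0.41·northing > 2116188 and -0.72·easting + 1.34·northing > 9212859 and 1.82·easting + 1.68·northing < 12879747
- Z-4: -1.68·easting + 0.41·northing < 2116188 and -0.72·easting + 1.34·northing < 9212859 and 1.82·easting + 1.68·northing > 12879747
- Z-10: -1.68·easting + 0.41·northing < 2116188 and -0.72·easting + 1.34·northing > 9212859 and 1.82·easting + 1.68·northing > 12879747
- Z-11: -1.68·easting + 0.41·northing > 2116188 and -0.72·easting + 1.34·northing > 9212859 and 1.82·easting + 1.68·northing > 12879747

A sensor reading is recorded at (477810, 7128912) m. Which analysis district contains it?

Z-8

-1.68·477810 + 0.41·7128912 = 2120133.120, which is > 2116188
-0.72·477810 + 1.34·7128912 = 9208718.880, which is < 9212859
1.82·477810 + 1.68·7128912 = 12846186.360, which is < 12879747
This sign pattern matches Z-8.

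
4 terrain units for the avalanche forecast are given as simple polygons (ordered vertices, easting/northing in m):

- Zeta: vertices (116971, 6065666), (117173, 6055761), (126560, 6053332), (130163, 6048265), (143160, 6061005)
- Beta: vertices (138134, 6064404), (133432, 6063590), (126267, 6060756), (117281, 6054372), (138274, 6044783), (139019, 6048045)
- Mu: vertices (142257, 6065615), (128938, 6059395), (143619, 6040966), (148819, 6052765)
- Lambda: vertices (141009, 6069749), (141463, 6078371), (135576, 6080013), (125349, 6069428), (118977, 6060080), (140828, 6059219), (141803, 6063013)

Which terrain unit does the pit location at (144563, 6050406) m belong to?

Cast a ray rightward from (144563, 6050406). For each polygon, the edges (by vertex number in listed order) whose endpoints lie on opposite sides of northing = 6050406, where each meets that height, and whether that is right or left of the point:
Zeta: 3–4 at easting≈128640.6 (left), 4–5 at easting≈132347.2 (left) → 0 crossings.
Beta: 4–5 at easting≈125963.7 (left), 6–1 at easting≈138891.3 (left) → 0 crossings.
Mu: 2–3 at easting≈136098.9 (left), 3–4 at easting≈147779.4 (right) → 1 crossing.
Lambda: no edge straddles that height → 0 crossings.
Only Mu has an odd count, so the point is inside Mu.

Mu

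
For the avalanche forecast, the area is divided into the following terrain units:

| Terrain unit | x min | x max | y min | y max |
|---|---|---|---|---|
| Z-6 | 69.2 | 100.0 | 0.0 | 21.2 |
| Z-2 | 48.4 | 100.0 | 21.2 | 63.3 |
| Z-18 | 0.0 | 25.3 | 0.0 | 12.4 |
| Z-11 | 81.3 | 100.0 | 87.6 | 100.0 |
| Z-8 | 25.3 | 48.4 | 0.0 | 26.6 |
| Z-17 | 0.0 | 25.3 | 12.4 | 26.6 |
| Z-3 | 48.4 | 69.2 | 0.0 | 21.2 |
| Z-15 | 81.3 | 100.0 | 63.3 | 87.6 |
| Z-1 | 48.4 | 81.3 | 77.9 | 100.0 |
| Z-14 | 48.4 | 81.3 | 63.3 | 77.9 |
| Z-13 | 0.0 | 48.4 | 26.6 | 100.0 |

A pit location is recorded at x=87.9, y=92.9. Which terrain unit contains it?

The point has x = 87.9 and y = 92.9.
Only Z-11 satisfies 81.3 ≤ x ≤ 100.0 and 87.6 ≤ y ≤ 100.0.

Z-11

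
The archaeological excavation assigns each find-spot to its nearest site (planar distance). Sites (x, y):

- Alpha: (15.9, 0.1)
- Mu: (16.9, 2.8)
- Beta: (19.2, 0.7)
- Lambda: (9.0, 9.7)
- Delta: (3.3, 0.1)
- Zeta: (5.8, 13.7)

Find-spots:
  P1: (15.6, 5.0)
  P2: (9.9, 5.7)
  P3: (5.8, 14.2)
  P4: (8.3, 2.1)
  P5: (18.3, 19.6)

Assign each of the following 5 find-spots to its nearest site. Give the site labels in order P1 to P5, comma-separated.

Mu, Lambda, Zeta, Delta, Lambda

P1 → Mu (d²=6.53)
P2 → Lambda (d²=16.81)
P3 → Zeta (d²=0.25)
P4 → Delta (d²=29.00)
P5 → Lambda (d²=184.50)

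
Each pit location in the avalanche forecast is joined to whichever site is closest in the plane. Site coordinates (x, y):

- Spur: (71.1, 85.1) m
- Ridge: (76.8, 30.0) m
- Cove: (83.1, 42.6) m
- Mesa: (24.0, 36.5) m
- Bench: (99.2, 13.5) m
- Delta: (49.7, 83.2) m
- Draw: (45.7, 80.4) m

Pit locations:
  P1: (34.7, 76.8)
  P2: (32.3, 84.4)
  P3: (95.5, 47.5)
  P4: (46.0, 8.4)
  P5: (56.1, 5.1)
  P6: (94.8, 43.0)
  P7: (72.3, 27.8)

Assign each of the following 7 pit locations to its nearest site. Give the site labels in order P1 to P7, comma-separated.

P1 → Draw (d²=133.96)
P2 → Draw (d²=195.56)
P3 → Cove (d²=177.77)
P4 → Mesa (d²=1273.61)
P5 → Ridge (d²=1048.50)
P6 → Cove (d²=137.05)
P7 → Ridge (d²=25.09)

Draw, Draw, Cove, Mesa, Ridge, Cove, Ridge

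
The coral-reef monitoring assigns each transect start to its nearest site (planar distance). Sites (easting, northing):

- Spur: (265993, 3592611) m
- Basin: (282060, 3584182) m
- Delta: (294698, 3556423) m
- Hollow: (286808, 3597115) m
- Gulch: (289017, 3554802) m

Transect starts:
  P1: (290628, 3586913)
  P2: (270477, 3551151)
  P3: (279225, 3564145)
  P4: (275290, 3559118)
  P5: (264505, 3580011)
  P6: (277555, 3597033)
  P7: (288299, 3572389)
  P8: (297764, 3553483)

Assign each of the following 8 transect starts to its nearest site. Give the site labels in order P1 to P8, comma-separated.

P1 → Basin (d²=80868985.00)
P2 → Gulch (d²=357061401.00)
P3 → Gulch (d²=183174913.00)
P4 → Gulch (d²=207058385.00)
P5 → Spur (d²=160974144.00)
P6 → Hollow (d²=85624733.00)
P7 → Basin (d²=177999970.00)
P8 → Delta (d²=18043956.00)

Basin, Gulch, Gulch, Gulch, Spur, Hollow, Basin, Delta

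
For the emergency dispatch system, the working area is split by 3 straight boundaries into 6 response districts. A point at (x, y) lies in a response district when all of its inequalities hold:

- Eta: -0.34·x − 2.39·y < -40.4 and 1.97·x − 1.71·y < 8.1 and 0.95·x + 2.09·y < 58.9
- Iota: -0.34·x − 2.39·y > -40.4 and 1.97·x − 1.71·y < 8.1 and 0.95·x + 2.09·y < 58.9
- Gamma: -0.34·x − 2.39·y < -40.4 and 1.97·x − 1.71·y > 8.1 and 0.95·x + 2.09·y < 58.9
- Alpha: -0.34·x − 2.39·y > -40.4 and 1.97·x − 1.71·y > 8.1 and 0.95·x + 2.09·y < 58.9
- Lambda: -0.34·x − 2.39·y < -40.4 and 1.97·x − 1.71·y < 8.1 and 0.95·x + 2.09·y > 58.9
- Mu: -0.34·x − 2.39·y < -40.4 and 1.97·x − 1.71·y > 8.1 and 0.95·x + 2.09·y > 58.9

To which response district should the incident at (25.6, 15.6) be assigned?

Gamma

-0.34·25.6 − 2.39·15.6 = -45.988, which is < -40.4
1.97·25.6 − 1.71·15.6 = 23.756, which is > 8.1
0.95·25.6 + 2.09·15.6 = 56.924, which is < 58.9
This sign pattern matches Gamma.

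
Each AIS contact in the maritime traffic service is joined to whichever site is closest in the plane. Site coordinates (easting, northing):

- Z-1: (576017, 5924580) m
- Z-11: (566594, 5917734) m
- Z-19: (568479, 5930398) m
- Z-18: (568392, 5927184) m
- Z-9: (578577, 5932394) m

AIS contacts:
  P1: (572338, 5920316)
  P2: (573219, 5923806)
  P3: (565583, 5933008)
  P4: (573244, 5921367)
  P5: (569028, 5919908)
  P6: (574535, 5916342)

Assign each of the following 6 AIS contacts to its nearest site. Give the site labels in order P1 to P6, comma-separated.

Z-1, Z-1, Z-19, Z-1, Z-11, Z-11

P1 → Z-1 (d²=31716737.00)
P2 → Z-1 (d²=8427880.00)
P3 → Z-19 (d²=15198916.00)
P4 → Z-1 (d²=18012898.00)
P5 → Z-11 (d²=10650632.00)
P6 → Z-11 (d²=64997145.00)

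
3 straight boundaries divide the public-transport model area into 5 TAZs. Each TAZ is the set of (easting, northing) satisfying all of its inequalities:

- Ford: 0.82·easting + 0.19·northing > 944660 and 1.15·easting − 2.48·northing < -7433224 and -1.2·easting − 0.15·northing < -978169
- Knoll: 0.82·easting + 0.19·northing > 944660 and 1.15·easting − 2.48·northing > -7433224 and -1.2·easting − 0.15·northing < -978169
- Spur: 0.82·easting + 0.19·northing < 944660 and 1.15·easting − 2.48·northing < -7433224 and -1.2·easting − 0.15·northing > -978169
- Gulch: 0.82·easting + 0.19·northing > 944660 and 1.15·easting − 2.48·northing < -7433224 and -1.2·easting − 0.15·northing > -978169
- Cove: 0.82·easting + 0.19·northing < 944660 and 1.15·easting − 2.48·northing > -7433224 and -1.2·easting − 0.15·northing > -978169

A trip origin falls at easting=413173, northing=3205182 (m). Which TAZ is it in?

0.82·413173 + 0.19·3205182 = 947786.440, which is > 944660
1.15·413173 − 2.48·3205182 = -7473702.410, which is < -7433224
-1.2·413173 − 0.15·3205182 = -976584.900, which is > -978169
This sign pattern matches Gulch.

Gulch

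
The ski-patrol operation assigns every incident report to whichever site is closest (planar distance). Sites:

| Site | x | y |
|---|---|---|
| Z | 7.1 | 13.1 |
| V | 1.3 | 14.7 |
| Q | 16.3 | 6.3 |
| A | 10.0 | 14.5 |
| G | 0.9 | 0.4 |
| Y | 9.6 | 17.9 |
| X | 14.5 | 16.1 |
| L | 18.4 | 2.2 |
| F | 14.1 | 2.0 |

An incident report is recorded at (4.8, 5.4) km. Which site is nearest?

Squared distances to each site:
Z: 64.580; V: 98.740; Q: 133.060; A: 109.850; G: 40.210; Y: 179.290; X: 208.580; L: 195.200; F: 98.050.
Minimum at G.

G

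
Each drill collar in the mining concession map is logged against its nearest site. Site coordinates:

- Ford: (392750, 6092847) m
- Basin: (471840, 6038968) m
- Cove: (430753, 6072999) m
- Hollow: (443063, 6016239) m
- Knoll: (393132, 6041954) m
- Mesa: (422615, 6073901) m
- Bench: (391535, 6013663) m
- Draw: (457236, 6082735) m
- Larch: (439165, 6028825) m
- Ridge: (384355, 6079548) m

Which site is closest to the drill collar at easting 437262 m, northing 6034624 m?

Squared distances to each site:
Ford: 5371235873.000; Basin: 1214508420.000; Cove: 1515007706.000; Hollow: 371659826.000; Knoll: 2001185800.000; Mesa: 1757217338.000; Bench: 2530322050.000; Draw: 2713628997.000; Larch: 37249810.000; Ridge: 4817316425.000.
Minimum at Larch.

Larch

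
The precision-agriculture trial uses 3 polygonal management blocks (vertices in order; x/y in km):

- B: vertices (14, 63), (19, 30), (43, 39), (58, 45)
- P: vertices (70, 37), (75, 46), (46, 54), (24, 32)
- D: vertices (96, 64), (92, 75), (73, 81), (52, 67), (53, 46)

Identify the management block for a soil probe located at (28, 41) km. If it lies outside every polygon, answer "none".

B

Cast a ray rightward from (28, 41). For each polygon, the edges (by vertex number in listed order) whose endpoints lie on opposite sides of y = 41, where each meets that height, and whether that is right or left of the point:
B: 1–2 at x≈17.3 (left), 3–4 at x≈48.0 (right) → 1 crossing.
P: 1–2 at x≈72.2 (right), 3–4 at x≈33.0 (right) → 2 crossings.
D: no edge straddles that height → 0 crossings.
Only B has an odd count, so the point is inside B.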